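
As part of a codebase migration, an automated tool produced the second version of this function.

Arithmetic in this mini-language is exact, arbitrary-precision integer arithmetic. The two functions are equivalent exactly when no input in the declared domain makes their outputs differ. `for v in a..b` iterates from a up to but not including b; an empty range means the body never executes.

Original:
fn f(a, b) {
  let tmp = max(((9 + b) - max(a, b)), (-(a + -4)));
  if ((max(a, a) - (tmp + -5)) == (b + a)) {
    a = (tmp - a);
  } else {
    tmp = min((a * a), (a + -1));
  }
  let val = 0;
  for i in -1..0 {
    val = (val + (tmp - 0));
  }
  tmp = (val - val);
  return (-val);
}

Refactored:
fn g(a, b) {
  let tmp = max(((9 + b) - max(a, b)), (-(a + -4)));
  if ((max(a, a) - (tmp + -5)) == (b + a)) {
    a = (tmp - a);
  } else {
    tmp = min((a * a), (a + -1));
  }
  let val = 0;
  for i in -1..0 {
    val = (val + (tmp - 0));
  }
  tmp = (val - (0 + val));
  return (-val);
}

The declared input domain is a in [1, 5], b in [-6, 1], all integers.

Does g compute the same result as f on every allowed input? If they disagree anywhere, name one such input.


Reading the diff, among the changes: arithmetic usage differs, constant usage differs.
As a probe, take a=2, b=-5: f runs tmp = 2; ((max(a, a) - (tmp + -5)) == (b + a)) -> false; tmp = 1; val = 0; [i=-1]; val = 1; tmp = 0; return -1; g runs tmp = 2; ((max(a, a) - (tmp + -5)) == (b + a)) -> false; tmp = 1; val = 0; [i=-1]; val = 1; tmp = 0; return -1; both end at -1.
Sweeping the whole domain (40 inputs) finds no disagreement.
verdict: equivalent


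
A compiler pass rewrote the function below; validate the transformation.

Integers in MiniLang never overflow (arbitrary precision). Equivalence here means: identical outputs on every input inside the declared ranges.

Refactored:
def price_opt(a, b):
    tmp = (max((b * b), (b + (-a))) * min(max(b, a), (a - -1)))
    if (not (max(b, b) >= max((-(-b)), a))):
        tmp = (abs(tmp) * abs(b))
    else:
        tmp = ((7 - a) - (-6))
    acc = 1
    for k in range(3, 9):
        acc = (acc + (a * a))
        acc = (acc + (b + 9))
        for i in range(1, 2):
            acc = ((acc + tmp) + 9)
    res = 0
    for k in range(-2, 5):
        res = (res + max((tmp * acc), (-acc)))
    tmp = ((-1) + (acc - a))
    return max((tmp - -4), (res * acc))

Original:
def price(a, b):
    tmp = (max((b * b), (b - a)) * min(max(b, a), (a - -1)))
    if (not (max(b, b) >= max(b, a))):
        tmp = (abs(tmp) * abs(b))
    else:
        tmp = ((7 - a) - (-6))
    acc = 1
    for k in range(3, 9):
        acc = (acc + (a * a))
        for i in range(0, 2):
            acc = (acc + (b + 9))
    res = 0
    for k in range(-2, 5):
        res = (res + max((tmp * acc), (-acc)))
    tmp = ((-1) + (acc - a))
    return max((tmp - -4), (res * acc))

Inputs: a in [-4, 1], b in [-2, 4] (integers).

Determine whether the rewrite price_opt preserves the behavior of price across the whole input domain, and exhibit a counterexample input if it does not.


Evaluate both at a=-4, b=-2.
price: tmp := -12 | (not (max(b, b) >= max(b, a))): false | tmp := 17 | acc := 1 | iter k=3: | acc := 17 | iter i=0: | acc := 24 | iter i=1: | acc := 31 | iter k=4: | acc := 47 | iter i=0: | acc := 54 | iter i=1: | acc := 61 | iter k=5: | acc := 77 | iter i=0: | acc := 84 | iter i=1: | acc := 91 | iter k=6: | acc := 107 | iter i=0: | acc := 114 | iter i=1: | acc := 121 | iter k=7: | acc := 137 | iter i=0: | acc := 144 | iter i=1: | acc := 151 | iter k=8: | acc := 167 | iter i=0: | acc := 174 | iter i=1: | acc := 181 | res := 0 | iter k=-2: | res := 3077 | iter k=-1: | res := 6154 | iter k=0: | res := 9231 | iter k=1: | res := 12308 | iter k=2: | res := 15385 | iter k=3: | res := 18462 | iter k=4: | res := 21539 | tmp := 184 | result 3898559
price_opt: tmp := -12 | (not (max(b, b) >= max((-(-b)), a))): false | tmp := 17 | acc := 1 | iter k=3: | acc := 17 | acc := 24 | iter i=1: | acc := 50 | iter k=4: | acc := 66 | acc := 73 | iter i=1: | acc := 99 | iter k=5: | acc := 115 | acc := 122 | iter i=1: | acc := 148 | iter k=6: | acc := 164 | acc := 171 | iter i=1: | acc := 197 | iter k=7: | acc := 213 | acc := 220 | iter i=1: | acc := 246 | iter k=8: | acc := 262 | acc := 269 | iter i=1: | acc := 295 | res := 0 | iter k=-2: | res := 5015 | iter k=-1: | res := 10030 | iter k=0: | res := 15045 | iter k=1: | res := 20060 | iter k=2: | res := 25075 | iter k=3: | res := 30090 | iter k=4: | res := 35105 | tmp := 298 | result 10355975
3898559 against 10355975: the behavior changed.
verdict: not equivalent; witness: a=-4, b=-2


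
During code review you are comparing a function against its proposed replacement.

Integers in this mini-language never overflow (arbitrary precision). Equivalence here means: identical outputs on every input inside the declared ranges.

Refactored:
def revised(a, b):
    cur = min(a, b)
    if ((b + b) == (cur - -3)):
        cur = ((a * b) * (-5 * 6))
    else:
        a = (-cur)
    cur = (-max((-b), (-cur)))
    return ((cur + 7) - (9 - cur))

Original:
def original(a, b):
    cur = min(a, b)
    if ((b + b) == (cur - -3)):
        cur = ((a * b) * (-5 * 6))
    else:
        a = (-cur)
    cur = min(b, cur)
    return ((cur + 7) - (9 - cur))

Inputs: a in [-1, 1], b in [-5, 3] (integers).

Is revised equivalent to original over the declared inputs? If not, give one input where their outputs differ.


The two are interchangeable: min/max/abs usage differs, and every declared input agrees.
As a probe, take a=0, b=-3: original runs cur = -3; ((b + b) == (cur - -3)) -> false; a = 3; cur = -3; return -8; revised runs cur = -3; ((b + b) == (cur - -3)) -> false; a = 3; cur = -3; return -8; both end at -8.
Checked all 27 inputs in the declared domain: the outputs agree on every one.
verdict: equivalent


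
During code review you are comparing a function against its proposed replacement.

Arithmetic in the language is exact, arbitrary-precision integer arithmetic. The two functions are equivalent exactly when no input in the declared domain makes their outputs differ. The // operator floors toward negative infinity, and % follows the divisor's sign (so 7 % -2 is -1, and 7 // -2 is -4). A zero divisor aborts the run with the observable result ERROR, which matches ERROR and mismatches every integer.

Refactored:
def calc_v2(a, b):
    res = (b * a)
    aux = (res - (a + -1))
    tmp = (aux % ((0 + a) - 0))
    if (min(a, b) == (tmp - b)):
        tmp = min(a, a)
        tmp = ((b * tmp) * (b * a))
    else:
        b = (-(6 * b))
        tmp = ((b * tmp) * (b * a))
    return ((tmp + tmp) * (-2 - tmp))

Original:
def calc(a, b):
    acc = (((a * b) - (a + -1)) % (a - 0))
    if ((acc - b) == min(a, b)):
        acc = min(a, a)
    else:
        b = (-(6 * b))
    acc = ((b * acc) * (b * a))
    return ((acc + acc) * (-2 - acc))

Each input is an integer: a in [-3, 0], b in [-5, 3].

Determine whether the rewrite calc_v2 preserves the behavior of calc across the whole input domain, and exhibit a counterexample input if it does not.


Equivalent — the differences include statement counts differ, plus arithmetic usage differs, plus local variable names differ, plus constant usage differs, yet no declared input distinguishes the two.
One worked example (a=-3, b=2) — calc: acc=-2, then ((acc - b) == min(a, b)) is false, then b=-12, then acc=864, then returns -1496448; calc_v2: res=-6, then aux=-2, then tmp=-2, then (min(a, b) == (tmp - b)) is false, then b=-12, then tmp=864, then returns -1496448; agreement on -1496448.
Sweeping the whole domain (36 inputs) finds no disagreement.
verdict: equivalent


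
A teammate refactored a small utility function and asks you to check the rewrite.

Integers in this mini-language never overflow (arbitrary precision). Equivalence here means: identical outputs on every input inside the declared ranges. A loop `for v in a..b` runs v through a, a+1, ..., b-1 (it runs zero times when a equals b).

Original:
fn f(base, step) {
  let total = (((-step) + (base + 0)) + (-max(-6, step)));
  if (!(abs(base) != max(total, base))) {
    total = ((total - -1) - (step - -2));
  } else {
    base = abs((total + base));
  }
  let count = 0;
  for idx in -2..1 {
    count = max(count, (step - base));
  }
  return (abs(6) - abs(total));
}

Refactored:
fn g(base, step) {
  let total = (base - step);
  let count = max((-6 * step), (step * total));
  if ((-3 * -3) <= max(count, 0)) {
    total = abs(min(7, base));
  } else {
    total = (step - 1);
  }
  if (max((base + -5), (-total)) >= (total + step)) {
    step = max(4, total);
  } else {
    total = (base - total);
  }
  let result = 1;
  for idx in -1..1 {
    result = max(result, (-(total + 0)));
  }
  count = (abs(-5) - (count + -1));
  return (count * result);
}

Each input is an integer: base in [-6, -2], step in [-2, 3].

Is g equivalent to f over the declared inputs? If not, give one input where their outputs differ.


Run the pair on base=-6, step=-2.
f: total=-2, then (!(abs(base) != max(total, base))) is false, then base=8, then count=0, then (idx=-2), then count=0, then (idx=-1), then count=0, then (idx=0), then count=0, then returns 4
g: total=-4, then count=12, then ((-3 * -3) <= max(count, 0)) is true, then total=6, then (max((base + -5), (-total)) >= (total + step)) is false, then total=-12, then result=1, then (idx=-1), then result=12, then (idx=0), then result=12, then count=-6, then returns -72
4 against -72: the behavior changed.
verdict: not equivalent; witness: base=-6, step=-2


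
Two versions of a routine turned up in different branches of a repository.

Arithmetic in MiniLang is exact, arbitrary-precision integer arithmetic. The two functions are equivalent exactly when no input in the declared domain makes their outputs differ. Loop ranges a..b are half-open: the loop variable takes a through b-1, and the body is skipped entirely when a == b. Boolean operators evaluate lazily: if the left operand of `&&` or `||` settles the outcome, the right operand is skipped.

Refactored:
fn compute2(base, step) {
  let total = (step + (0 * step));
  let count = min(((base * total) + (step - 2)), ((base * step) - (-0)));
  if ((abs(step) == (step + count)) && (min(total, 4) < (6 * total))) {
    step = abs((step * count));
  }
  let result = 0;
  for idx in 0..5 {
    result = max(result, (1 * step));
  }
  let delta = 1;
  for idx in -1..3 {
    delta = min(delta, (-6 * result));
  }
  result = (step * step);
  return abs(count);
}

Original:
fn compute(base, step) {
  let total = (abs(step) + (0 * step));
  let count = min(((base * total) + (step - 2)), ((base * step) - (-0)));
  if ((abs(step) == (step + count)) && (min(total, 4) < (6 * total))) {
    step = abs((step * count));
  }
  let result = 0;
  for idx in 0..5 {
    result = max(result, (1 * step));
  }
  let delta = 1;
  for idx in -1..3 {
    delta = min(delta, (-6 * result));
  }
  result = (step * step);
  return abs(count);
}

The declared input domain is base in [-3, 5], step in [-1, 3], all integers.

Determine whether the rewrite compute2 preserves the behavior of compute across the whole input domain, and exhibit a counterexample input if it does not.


These are not equivalent — on base=-3, step=-1 the outputs split (6 vs 0).
compute: total becomes 1; next count becomes -6; next ((abs(step) == (step + count)) && (min(total, 4) < (6 * total))) evaluates to false; next result becomes 0; next at idx=0:; next result becomes 0; next at idx=1:; next result becomes 0; next at idx=2:; next result becomes 0; next at idx=3:; next result becomes 0; next at idx=4:; next result becomes 0; next delta becomes 1; next at idx=-1:; next delta becomes 0; next at idx=0:; next delta becomes 0; next at idx=1:; next delta becomes 0; next at idx=2:; next delta becomes 0; next result becomes 1; next final value 6
compute2: total becomes -1; next count becomes 0; next ((abs(step) == (step + count)) && (min(total, 4) < (6 * total))) evaluates to false; next result becomes 0; next at idx=0:; next result becomes 0; next at idx=1:; next result becomes 0; next at idx=2:; next result becomes 0; next at idx=3:; next result becomes 0; next at idx=4:; next result becomes 0; next delta becomes 1; next at idx=-1:; next delta becomes 0; next at idx=0:; next delta becomes 0; next at idx=1:; next delta becomes 0; next at idx=2:; next delta becomes 0; next result becomes 1; next final value 0
verdict: not equivalent; witness: base=-3, step=-1


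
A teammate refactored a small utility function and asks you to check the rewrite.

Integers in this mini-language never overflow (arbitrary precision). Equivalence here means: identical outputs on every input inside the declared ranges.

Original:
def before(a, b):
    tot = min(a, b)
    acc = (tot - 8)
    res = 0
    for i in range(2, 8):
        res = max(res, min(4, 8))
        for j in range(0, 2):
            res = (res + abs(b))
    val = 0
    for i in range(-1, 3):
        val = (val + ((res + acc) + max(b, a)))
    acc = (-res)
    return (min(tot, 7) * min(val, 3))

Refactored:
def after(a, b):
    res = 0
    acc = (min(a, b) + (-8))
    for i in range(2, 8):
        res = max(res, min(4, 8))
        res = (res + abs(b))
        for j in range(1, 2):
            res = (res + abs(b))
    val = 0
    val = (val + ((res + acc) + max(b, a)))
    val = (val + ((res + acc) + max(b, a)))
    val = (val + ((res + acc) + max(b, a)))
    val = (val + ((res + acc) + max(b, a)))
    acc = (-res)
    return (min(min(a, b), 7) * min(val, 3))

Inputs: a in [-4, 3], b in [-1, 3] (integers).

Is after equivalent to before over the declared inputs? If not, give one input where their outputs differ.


Behavior is preserved: although min/max/abs usage differs, plus loop structure differs, plus arithmetic usage differs, plus statement counts differ, plus local variable names differ, the outputs never diverge.
Tracing a=-3, b=0: before: tot=-3, then acc=-11, then res=0, then (i=2), then res=4, then (j=0), then res=4, then (j=1), then res=4, then (i=3), then res=4, then (j=0), then res=4, then (j=1), then res=4, then (i=4), then res=4, then (j=0), then res=4, then (j=1), then res=4, then (i=5), then res=4, then (j=0), then res=4, then (j=1), then res=4, then (i=6), then res=4, then (j=0), then res=4, then (j=1), then res=4, then (i=7), then res=4, then (j=0), then res=4, then (j=1), then res=4, then val=0, then (i=-1), then val=-7, then (i=0), then val=-14, then (i=1), then val=-21, then (i=2), then val=-28, then acc=-4, then returns 84 | after: res=0, then acc=-11, then (i=2), then res=4, then res=4, then (j=1), then res=4, then (i=3), then res=4, then res=4, then (j=1), then res=4, then (i=4), then res=4, then res=4, then (j=1), then res=4, then (i=5), then res=4, then res=4, then (j=1), then res=4, then (i=6), then res=4, then res=4, then (j=1), then res=4, then (i=7), then res=4, then res=4, then (j=1), then res=4, then val=0, then val=-7, then val=-14, then val=-21, then val=-28, then acc=-4, then returns 84 — matching result 84.
Sweeping the whole domain (40 inputs) finds no disagreement.
verdict: equivalent


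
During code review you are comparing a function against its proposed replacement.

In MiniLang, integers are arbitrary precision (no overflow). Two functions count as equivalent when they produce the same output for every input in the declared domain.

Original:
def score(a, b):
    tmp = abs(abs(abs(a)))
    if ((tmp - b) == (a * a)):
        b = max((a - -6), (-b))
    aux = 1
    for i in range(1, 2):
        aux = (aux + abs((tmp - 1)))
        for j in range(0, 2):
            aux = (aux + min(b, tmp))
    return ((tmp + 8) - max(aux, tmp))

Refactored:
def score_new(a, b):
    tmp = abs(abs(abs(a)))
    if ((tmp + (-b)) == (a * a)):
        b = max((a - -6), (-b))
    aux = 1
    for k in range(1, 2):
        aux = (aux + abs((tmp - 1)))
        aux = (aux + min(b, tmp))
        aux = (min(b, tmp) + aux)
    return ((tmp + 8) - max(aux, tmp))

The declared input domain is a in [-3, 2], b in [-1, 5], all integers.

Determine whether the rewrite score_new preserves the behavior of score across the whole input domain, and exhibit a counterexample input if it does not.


The two are interchangeable: min/max/abs usage differs, and local variable names differ, and arithmetic usage differs, and loop structure differs, and every declared input agrees.
Tracing a=2, b=0: score: tmp becomes 2; next ((tmp - b) == (a * a)) evaluates to false; next aux becomes 1; next at i=1:; next aux becomes 2; next at j=0:; next aux becomes 2; next at j=1:; next aux becomes 2; next final value 8 | score_new: tmp becomes 2; next ((tmp + (-b)) == (a * a)) evaluates to false; next aux becomes 1; next at k=1:; next aux becomes 2; next aux becomes 2; next aux becomes 2; next final value 8 — matching result 8.
Checked all 42 inputs in the declared domain: the outputs agree on every one.
verdict: equivalent


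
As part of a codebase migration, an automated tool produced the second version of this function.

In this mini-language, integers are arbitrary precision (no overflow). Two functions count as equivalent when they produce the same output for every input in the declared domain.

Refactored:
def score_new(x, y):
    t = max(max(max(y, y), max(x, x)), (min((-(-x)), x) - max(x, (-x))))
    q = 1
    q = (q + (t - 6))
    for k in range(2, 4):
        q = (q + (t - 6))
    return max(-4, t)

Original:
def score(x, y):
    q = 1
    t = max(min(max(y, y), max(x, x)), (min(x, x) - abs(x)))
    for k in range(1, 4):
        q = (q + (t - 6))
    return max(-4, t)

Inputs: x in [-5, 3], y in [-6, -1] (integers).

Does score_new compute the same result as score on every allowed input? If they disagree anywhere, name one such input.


At x=-5, y=-3: score gives -4, score_new gives -3.
verdict: not equivalent; witness: x=-5, y=-3


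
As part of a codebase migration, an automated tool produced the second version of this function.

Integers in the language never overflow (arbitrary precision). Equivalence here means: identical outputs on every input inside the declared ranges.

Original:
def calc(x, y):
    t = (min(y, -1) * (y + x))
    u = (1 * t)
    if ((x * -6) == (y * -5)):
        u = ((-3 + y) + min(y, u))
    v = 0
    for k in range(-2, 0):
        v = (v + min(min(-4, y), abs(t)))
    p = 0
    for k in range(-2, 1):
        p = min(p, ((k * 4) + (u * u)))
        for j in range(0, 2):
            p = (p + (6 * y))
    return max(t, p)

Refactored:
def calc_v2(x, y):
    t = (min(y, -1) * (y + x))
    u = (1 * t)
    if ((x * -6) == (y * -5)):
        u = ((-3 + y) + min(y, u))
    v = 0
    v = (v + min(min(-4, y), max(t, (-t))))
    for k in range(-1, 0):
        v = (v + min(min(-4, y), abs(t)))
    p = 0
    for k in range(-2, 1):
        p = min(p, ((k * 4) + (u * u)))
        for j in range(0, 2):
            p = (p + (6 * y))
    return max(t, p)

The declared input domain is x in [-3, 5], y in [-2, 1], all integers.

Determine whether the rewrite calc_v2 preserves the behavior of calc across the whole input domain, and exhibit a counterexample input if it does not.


Changes here: statement counts differ; and arithmetic usage differs; and constant usage differs; and loop structure differs; and min/max/abs usage differs; the full 36-point sweep finds no disagreement.
verdict: equivalent


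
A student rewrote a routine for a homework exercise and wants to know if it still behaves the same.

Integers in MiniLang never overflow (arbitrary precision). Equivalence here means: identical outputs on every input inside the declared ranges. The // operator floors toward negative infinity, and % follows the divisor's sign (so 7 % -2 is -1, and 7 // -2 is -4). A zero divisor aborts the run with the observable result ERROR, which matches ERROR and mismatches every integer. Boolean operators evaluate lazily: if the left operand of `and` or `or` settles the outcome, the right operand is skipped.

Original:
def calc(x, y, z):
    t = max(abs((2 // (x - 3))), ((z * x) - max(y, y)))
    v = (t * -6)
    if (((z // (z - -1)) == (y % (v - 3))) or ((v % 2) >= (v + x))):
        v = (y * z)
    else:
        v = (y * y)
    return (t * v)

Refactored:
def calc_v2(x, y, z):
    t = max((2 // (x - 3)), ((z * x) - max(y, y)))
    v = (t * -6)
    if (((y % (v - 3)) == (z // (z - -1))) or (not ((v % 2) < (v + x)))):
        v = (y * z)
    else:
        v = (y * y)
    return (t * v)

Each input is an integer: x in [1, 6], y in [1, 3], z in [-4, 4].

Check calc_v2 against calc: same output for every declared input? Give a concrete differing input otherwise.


Try x=1, y=1, z=-4.
calc: t = 1; v = -6; (((z // (z - -1)) == (y % (v - 3))) or ((v % 2) >= (v + x))) -> true; v = -4; return -4
calc_v2: t = -1; v = 6; (((y % (v - 3)) == (z // (z - -1))) or (not ((v % 2) < (v + x)))) -> true; v = -4; return 4
-4 and 4 differ, so these are not the same function on this domain.
verdict: not equivalent; witness: x=1, y=1, z=-4


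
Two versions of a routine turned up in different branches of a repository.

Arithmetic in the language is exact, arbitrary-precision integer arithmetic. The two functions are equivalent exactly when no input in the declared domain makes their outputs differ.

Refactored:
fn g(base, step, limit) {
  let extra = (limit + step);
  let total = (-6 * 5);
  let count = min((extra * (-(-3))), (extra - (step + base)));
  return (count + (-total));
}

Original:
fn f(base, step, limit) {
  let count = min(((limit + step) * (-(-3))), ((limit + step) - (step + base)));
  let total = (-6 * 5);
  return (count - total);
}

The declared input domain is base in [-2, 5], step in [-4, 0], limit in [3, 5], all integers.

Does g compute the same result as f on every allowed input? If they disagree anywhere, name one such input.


Equivalent — the differences include arithmetic usage differs, local variable names differ, statement counts differ, yet no declared input distinguishes the two.
As a probe, take base=2, step=-2, limit=4: f runs count := 2 | total := -30 | result 32; g runs extra := 2 | total := -30 | count := 2 | result 32; both end at 32.
Sweeping the whole domain (120 inputs) finds no disagreement.
verdict: equivalent


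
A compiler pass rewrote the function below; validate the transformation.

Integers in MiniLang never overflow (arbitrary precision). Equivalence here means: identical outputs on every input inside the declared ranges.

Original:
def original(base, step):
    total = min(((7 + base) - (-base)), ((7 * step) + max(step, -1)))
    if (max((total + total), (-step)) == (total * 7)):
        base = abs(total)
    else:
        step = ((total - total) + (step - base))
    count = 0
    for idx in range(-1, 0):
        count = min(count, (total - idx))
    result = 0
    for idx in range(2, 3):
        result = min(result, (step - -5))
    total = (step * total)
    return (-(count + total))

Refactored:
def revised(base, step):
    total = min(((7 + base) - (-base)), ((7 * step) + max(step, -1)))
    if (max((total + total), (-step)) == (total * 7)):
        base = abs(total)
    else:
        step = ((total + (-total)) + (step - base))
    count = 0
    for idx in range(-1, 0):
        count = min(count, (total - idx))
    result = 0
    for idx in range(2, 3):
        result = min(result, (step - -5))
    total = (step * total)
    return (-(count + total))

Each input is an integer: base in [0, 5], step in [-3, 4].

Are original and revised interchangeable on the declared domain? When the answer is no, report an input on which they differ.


The two versions differ — the changes include arithmetic usage differs.
One worked example (base=2, step=-3) — original: total = -22; (max((total + total), (-step)) == (total * 7)) -> false; step = -5; count = 0; [idx=-1]; count = -21; result = 0; [idx=2]; result = 0; total = 110; return -89; revised: total = -22; (max((total + total), (-step)) == (total * 7)) -> false; step = -5; count = 0; [idx=-1]; count = -21; result = 0; [idx=2]; result = 0; total = 110; return -89; agreement on -89.
Every one of the 48 inputs gives matching results.
verdict: equivalent


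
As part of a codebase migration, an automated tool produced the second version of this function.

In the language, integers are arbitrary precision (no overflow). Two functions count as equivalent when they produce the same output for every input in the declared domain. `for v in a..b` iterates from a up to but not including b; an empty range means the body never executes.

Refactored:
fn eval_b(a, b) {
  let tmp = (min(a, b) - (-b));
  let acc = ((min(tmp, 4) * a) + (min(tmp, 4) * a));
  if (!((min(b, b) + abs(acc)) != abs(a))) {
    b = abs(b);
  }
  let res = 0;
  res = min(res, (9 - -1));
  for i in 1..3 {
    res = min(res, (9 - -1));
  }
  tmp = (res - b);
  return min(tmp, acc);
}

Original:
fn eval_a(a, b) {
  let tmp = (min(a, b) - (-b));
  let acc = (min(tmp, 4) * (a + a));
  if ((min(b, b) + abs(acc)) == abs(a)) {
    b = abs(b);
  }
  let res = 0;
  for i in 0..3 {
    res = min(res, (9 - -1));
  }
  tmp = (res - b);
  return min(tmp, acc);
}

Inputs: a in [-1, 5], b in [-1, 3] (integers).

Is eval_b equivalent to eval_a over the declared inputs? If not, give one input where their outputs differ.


Behavior is preserved: although statement counts differ; arithmetic usage differs; constant usage differs; min/max/abs usage differs; boolean connective usage differs; comparison usage differs; loop structure differs, the outputs never diverge.
As a probe, take a=0, b=0: eval_a runs tmp := 0 | acc := 0 | ((min(b, b) + abs(acc)) == abs(a)): true | b := 0 | res := 0 | iter i=0: | res := 0 | iter i=1: | res := 0 | iter i=2: | res := 0 | tmp := 0 | result 0; eval_b runs tmp := 0 | acc := 0 | (!((min(b, b) + abs(acc)) != abs(a))): true | b := 0 | res := 0 | res := 0 | iter i=1: | res := 0 | iter i=2: | res := 0 | tmp := 0 | result 0; both end at 0.
Across all 35 domain points the two functions coincide.
verdict: equivalent


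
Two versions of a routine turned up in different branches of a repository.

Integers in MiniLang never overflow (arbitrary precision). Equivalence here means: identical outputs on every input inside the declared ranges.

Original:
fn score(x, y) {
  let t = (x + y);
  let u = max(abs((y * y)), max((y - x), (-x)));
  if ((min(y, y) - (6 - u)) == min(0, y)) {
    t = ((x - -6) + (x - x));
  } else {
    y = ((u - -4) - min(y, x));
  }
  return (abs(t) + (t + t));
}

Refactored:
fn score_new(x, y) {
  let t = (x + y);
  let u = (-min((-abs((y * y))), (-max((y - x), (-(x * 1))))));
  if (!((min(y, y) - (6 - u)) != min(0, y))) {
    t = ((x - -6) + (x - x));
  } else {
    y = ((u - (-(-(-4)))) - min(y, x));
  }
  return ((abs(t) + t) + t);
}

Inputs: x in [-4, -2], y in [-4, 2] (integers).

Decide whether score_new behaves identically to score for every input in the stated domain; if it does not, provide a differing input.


Reading the diff, among the changes: min/max/abs usage differs, and comparison usage differs, and arithmetic usage differs, and constant usage differs, and boolean connective usage differs.
One worked example (x=-3, y=-4) — score: t = -7; u = 16; ((min(y, y) - (6 - u)) == min(0, y)) -> false; y = 24; return -7; score_new: t = -7; u = 16; (!((min(y, y) - (6 - u)) != min(0, y))) -> false; y = 24; return -7; agreement on -7.
Checked all 21 inputs in the declared domain: the outputs agree on every one.
verdict: equivalent


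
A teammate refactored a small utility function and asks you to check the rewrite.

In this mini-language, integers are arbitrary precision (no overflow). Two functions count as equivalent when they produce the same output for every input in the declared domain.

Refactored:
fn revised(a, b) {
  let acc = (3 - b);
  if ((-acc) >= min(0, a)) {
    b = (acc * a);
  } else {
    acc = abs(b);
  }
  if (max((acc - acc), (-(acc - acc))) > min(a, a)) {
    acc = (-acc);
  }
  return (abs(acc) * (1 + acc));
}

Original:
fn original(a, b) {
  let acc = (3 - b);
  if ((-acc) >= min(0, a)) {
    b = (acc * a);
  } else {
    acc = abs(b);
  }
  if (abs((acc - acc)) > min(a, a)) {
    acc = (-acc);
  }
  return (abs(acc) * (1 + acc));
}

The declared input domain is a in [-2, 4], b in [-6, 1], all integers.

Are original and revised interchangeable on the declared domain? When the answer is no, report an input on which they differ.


Although arithmetic usage differs, plus min/max/abs usage differs, 56/56 inputs agree.
verdict: equivalent


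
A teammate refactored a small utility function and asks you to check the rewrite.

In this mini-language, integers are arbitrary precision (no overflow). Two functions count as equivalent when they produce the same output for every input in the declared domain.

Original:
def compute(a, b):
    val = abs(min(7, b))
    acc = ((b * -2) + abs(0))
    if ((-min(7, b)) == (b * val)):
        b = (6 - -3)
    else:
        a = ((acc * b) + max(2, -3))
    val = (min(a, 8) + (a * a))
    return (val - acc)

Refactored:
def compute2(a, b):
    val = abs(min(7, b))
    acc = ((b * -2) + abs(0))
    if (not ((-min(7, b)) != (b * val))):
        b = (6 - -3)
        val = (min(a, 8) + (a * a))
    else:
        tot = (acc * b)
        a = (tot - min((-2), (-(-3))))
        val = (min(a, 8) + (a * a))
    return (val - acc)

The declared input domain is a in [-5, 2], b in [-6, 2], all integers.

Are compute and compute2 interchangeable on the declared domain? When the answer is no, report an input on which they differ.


Behavior is preserved: although comparison usage differs; also arithmetic usage differs; also local variable names differ; also statement counts differ; also boolean connective usage differs; also min/max/abs usage differs; also constant usage differs, the outputs never diverge.
Tracing a=2, b=-4: compute: val becomes 4; next acc becomes 8; next ((-min(7, b)) == (b * val)) evaluates to false; next a becomes -30; next val becomes 870; next final value 862 | compute2: val becomes 4; next acc becomes 8; next (not ((-min(7, b)) != (b * val))) evaluates to false; next tot becomes -32; next a becomes -30; next val becomes 870; next final value 862 — matching result 862.
Checked all 72 inputs in the declared domain: the outputs agree on every one.
verdict: equivalent


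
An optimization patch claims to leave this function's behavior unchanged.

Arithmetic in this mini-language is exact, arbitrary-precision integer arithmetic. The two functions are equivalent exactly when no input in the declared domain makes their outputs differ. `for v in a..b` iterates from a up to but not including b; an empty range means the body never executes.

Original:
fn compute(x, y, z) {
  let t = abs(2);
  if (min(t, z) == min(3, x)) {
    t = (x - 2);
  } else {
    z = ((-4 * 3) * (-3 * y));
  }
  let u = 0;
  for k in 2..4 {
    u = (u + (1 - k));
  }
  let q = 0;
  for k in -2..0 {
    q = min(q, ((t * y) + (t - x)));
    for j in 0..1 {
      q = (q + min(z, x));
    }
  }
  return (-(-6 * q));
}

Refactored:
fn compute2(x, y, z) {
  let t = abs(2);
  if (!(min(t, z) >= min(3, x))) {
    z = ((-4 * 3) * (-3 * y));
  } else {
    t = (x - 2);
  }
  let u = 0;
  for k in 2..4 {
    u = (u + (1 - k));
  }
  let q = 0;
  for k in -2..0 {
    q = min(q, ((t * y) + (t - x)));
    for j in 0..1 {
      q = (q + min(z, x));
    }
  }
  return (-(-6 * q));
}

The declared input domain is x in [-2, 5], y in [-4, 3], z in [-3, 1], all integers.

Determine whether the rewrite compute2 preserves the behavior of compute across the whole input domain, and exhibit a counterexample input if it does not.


x=-2, y=-4, z=-1 yields -1752 from compute but -24 from compute2.
verdict: not equivalent; witness: x=-2, y=-4, z=-1


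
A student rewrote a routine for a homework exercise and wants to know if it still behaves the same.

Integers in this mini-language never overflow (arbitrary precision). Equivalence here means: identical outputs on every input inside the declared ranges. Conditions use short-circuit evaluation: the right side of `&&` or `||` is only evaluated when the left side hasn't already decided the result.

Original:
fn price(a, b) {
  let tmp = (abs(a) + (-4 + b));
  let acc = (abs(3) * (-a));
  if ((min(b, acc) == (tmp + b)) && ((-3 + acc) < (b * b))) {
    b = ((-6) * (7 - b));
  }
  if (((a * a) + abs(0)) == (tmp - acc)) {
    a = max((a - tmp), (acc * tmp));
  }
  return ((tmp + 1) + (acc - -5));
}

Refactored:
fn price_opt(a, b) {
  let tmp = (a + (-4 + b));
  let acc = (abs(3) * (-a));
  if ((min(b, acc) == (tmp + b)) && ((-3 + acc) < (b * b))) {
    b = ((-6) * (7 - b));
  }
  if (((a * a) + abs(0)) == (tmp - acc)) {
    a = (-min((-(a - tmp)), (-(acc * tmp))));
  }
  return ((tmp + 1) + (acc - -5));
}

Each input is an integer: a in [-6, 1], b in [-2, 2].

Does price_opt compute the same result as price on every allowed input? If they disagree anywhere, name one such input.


Take a=-6, b=-2.
price: tmp = 0; acc = 18; ((min(b, acc) == (tmp + b)) && ((-3 + acc) < (b * b))) -> false; (((a * a) + abs(0)) == (tmp - acc)) -> false; return 24
price_opt: tmp = -12; acc = 18; ((min(b, acc) == (tmp + b)) && ((-3 + acc) < (b * b))) -> false; (((a * a) + abs(0)) == (tmp - acc)) -> false; return 12
24 != 12, so the rewrite changes behavior.
verdict: not equivalent; witness: a=-6, b=-2


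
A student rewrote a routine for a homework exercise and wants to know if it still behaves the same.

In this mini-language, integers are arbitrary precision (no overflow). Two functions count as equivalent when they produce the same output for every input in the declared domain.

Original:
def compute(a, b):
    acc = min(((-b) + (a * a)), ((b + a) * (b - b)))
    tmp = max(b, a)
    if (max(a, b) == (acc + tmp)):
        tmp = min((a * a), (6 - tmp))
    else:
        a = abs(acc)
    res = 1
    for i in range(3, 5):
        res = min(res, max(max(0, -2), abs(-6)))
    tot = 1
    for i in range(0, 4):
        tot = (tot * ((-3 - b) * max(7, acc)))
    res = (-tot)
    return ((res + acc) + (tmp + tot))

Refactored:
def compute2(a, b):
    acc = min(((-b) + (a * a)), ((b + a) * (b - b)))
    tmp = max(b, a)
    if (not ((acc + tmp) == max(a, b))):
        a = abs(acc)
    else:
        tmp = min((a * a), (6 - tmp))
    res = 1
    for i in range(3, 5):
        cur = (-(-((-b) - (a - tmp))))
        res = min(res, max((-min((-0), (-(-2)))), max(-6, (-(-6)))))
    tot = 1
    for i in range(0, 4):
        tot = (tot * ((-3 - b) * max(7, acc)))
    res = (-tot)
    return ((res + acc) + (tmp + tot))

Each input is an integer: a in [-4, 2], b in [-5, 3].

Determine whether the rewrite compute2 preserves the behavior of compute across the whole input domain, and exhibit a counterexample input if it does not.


This is a faithful refactor — arithmetic usage differs, and min/max/abs usage differs, and local variable names differ, and statement counts differ, and boolean connective usage differs, and constant usage differs, but the computed results match everywhere.
Tracing a=2, b=-1: compute: acc := 0 | tmp := 2 | (max(a, b) == (acc + tmp)): true | tmp := 4 | res := 1 | iter i=3: | res := 1 | iter i=4: | res := 1 | tot := 1 | iter i=0: | tot := -14 | iter i=1: | tot := 196 | iter i=2: | tot := -2744 | iter i=3: | tot := 38416 | res := -38416 | result 4 | compute2: acc := 0 | tmp := 2 | (not ((acc + tmp) == max(a, b))): false | tmp := 4 | res := 1 | iter i=3: | cur := 3 | res := 1 | iter i=4: | cur := 3 | res := 1 | tot := 1 | iter i=0: | tot := -14 | iter i=1: | tot := 196 | iter i=2: | tot := -2744 | iter i=3: | tot := 38416 | res := -38416 | result 4 — matching result 4.
Sweeping the whole domain (63 inputs) finds no disagreement.
verdict: equivalent


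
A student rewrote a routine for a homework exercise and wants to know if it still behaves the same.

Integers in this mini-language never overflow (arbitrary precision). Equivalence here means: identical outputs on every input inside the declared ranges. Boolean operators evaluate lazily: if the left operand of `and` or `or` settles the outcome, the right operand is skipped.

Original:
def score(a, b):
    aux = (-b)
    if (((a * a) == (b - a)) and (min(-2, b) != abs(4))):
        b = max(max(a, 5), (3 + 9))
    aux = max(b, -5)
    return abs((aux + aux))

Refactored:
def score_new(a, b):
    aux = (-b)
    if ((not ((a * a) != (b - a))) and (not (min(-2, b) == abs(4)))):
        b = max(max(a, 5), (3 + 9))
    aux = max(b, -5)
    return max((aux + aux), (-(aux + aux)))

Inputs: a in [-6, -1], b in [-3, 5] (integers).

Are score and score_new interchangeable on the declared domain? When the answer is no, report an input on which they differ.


This is a faithful refactor — min/max/abs usage differs, plus arithmetic usage differs, plus boolean connective usage differs, but the computed results match everywhere.
One worked example (a=-4, b=2) — score: aux=-2, then (((a * a) == (b - a)) and (min(-2, b) != abs(4))) is false, then aux=2, then returns 4; score_new: aux=-2, then ((not ((a * a) != (b - a))) and (not (min(-2, b) == abs(4)))) is false, then aux=2, then returns 4; agreement on 4.
An exhaustive pass over the 54 declared inputs shows identical outputs.
verdict: equivalent


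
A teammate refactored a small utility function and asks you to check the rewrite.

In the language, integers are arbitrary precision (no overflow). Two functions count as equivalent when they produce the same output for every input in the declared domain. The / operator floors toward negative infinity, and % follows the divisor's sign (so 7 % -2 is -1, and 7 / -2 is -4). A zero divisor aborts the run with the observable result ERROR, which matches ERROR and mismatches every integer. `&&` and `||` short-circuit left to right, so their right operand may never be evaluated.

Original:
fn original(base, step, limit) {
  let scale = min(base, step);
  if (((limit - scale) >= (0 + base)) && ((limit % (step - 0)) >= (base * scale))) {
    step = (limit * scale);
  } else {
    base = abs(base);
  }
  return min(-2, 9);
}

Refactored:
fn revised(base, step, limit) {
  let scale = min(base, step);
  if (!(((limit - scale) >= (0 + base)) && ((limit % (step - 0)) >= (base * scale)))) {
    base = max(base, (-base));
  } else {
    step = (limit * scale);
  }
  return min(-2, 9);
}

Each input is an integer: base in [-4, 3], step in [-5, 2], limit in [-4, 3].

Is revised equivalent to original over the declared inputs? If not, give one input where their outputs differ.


Changes here: min/max/abs usage differs; and boolean connective usage differs; the full 512-point sweep finds no disagreement.
verdict: equivalent


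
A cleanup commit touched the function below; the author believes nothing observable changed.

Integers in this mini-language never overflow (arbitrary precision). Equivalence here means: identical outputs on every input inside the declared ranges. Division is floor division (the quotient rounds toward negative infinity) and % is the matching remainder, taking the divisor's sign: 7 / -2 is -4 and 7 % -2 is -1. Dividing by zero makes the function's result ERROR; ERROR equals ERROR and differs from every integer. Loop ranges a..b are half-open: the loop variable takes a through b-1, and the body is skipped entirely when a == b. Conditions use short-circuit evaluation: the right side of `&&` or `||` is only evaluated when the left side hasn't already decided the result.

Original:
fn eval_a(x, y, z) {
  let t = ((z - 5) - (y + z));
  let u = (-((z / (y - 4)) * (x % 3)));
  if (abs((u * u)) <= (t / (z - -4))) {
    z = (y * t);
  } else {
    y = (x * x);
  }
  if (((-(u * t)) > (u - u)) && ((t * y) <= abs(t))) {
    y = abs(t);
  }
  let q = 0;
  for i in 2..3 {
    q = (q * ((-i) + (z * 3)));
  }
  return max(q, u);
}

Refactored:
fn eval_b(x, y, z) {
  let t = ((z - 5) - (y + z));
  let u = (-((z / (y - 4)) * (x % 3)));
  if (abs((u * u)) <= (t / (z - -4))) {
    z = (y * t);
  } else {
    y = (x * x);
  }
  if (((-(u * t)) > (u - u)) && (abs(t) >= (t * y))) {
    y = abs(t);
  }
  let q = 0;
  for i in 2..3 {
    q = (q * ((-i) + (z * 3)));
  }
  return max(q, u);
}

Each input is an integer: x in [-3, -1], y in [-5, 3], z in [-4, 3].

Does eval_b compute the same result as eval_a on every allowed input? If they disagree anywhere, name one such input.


The two are interchangeable: comparison usage differs, and every declared input agrees.
Spot check at x=-1, y=2, z=0 — eval_a: t := -7 | u := 0 | (abs((u * u)) <= (t / (z - -4))): false | y := 1 | (((-(u * t)) > (u - u)) && ((t * y) <= abs(t))): false | q := 0 | iter i=2: | q := 0 | result 0. eval_b: t := -7 | u := 0 | (abs((u * u)) <= (t / (z - -4))): false | y := 1 | (((-(u * t)) > (u - u)) && (abs(t) >= (t * y))): false | q := 0 | iter i=2: | q := 0 | result 0. Both give 0.
Sweeping the whole domain (216 inputs) finds no disagreement.
verdict: equivalent
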